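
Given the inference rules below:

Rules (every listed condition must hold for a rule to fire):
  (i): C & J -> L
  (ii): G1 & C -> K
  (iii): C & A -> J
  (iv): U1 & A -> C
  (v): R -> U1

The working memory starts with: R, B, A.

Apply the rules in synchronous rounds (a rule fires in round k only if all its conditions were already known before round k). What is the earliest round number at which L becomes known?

Round 1: (v) [R -> U1]. Adds U1.
Round 2: (iv) [U1 & A -> C]. Adds C.
Round 3: (iii) [C & A -> J]. Adds J.
Round 4: (i) [C & J -> L]. Adds L.
L first appears in round 4.

4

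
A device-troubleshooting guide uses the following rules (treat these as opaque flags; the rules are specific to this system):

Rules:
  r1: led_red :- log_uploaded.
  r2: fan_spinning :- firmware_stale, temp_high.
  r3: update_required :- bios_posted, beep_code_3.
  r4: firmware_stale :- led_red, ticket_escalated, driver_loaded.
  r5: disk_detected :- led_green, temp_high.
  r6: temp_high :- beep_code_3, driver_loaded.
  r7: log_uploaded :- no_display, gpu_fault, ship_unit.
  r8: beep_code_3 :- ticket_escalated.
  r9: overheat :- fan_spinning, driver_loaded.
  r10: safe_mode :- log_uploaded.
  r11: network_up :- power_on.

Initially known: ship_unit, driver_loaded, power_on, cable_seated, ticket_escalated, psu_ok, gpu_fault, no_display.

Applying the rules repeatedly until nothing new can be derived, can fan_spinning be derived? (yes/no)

yes

Round 1: r7 [log_uploaded :- no_display, gpu_fault, ship_unit.]; r8 [beep_code_3 :- ticket_escalated.]; r11 [network_up :- power_on.]. Adds log_uploaded, beep_code_3, network_up.
Round 2: r1 [led_red :- log_uploaded.]; r6 [temp_high :- beep_code_3, driver_loaded.]; r10 [safe_mode :- log_uploaded.]. Adds led_red, temp_high, safe_mode.
Round 3: r4 [firmware_stale :- led_red, ticket_escalated, driver_loaded.]. Adds firmware_stale.
Round 4: r2 [fan_spinning :- firmware_stale, temp_high.]. Adds fan_spinning.
Round 5: r9 [overheat :- fan_spinning, driver_loaded.]. Adds overheat.
fan_spinning appears in round 4, so it is derivable.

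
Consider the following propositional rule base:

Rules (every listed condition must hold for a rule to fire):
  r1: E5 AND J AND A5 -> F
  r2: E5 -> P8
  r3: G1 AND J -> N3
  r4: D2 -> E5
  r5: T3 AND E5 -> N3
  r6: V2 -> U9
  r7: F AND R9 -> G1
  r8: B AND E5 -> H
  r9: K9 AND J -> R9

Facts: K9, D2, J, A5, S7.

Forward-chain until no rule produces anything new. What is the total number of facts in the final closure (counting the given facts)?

11

Round 1 fires r4, r9, giving E5, R9.
Round 2 fires r1, r2, giving F, P8.
Round 3 fires r7, giving G1.
Round 4 fires r3, giving N3.
Closure: {A5, D2, E5, F, G1, J, K9, N3, P8, R9, S7} — 11 facts.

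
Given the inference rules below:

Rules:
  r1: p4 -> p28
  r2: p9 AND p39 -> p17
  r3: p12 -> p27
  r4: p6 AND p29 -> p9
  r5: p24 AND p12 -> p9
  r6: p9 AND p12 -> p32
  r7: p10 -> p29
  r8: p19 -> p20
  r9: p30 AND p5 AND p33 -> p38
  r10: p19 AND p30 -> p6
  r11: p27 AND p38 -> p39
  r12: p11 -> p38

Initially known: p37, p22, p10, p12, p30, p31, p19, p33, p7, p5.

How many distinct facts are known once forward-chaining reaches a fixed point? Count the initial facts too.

19

Round 1 fires r3, r7, r8, r9, r10, giving p27, p29, p20, p38, p6.
Round 2 fires r4, r11, giving p9, p39.
Round 3 fires r2, r6, giving p17, p32.
Closure: {p10, p12, p17, p19, p20, p22, p27, p29, p30, p31, p32, p33, p37, p38, p39, p5, p6, p7, p9} — 19 facts.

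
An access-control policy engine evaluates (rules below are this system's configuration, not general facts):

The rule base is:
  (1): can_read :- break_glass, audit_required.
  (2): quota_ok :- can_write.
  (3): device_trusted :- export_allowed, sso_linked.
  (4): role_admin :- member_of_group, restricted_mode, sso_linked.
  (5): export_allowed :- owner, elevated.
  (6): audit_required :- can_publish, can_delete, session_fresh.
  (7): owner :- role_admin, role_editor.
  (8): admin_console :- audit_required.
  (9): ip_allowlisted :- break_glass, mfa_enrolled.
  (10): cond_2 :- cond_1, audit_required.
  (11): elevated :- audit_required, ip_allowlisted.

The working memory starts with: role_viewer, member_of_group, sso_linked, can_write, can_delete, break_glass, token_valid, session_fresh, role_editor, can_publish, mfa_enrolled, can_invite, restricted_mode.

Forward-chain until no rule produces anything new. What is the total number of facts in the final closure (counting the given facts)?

23

Round 1: (2) [quota_ok :- can_write.]; (4) [role_admin :- member_of_group, restricted_mode, sso_linked.]; (6) [audit_required :- can_publish, can_delete, session_fresh.]; (9) [ip_allowlisted :- break_glass, mfa_enrolled.]. New: quota_ok, role_admin, audit_required, ip_allowlisted.
Round 2: (1) [can_read :- break_glass, audit_required.]; (7) [owner :- role_admin, role_editor.]; (8) [admin_console :- audit_required.]; (11) [elevated :- audit_required, ip_allowlisted.]. New: can_read, owner, admin_console, elevated.
Round 3: (5) [export_allowed :- owner, elevated.]. New: export_allowed.
Round 4: (3) [device_trusted :- export_allowed, sso_linked.]. New: device_trusted.
Closure: {admin_console, audit_required, break_glass, can_delete, can_invite, can_publish, can_read, can_write, device_trusted, elevated, export_allowed, ip_allowlisted, member_of_group, mfa_enrolled, owner, quota_ok, restricted_mode, role_admin, role_editor, role_viewer, session_fresh, sso_linked, token_valid} — 23 facts.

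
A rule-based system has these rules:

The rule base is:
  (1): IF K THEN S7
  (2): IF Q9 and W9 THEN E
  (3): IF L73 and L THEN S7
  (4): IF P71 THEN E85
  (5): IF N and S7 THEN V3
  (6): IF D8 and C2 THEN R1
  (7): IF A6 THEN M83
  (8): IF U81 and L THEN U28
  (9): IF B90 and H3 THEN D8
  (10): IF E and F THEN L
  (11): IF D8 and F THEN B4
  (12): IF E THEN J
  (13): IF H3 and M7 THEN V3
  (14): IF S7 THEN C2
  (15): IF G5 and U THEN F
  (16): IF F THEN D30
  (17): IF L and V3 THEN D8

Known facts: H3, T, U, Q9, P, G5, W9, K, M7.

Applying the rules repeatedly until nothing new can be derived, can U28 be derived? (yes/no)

no

Round 1 — (1), (2), (13), (15), derive S7, E, V3, F.
Round 2 — (10), (12), (14), (16), derive L, J, C2, D30.
Round 3 — (17), derive D8.
Round 4 — (6), (11), derive R1, B4.
Fixed point reached. U28 is concluded only by (8); (8) needs U81 (never derived).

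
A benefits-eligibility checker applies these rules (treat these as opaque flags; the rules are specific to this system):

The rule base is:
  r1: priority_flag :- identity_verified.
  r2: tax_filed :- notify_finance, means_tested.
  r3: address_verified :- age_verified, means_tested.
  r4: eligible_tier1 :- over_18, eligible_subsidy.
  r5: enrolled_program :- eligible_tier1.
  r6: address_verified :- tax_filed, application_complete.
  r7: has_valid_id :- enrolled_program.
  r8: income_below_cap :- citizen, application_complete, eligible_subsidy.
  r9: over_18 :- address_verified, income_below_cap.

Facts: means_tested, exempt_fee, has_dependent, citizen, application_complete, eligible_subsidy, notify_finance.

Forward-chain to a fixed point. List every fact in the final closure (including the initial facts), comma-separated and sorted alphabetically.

Round 1 fires r2, r8, giving tax_filed, income_below_cap.
Round 2 fires r6, giving address_verified.
Round 3 fires r9, giving over_18.
Round 4 fires r4, giving eligible_tier1.
Round 5 fires r5, giving enrolled_program.
Round 6 fires r7, giving has_valid_id.

address_verified, application_complete, citizen, eligible_subsidy, eligible_tier1, enrolled_program, exempt_fee, has_dependent, has_valid_id, income_below_cap, means_tested, notify_finance, over_18, tax_filed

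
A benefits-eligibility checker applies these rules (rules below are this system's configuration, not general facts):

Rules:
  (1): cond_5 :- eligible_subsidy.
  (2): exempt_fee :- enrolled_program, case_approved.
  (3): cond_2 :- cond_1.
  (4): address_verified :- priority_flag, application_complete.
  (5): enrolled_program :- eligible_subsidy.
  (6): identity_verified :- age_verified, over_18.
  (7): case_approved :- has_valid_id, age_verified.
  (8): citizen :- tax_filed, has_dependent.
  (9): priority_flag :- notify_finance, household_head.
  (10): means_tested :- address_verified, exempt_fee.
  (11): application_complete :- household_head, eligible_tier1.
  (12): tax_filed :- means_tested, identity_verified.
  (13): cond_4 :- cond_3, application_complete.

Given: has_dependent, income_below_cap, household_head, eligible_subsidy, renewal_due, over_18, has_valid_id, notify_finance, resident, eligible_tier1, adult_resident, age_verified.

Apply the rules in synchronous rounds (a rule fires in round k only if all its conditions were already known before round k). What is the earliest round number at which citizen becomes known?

[1] (1) [cond_5 :- eligible_subsidy.]; (5) [enrolled_program :- eligible_subsidy.]; (6) [identity_verified :- age_verified, over_18.]; (7) [case_approved :- has_valid_id, age_verified.]; (9) [priority_flag :- notify_finance, household_head.]; (11) [application_complete :- household_head, eligible_tier1.]. ⇒ new: cond_5, enrolled_program, identity_verified, case_approved, priority_flag, application_complete.
[2] (2) [exempt_fee :- enrolled_program, case_approved.]; (4) [address_verified :- priority_flag, application_complete.]. ⇒ new: exempt_fee, address_verified.
[3] (10) [means_tested :- address_verified, exempt_fee.]. ⇒ new: means_tested.
[4] (12) [tax_filed :- means_tested, identity_verified.]. ⇒ new: tax_filed.
[5] (8) [citizen :- tax_filed, has_dependent.]. ⇒ new: citizen.
citizen first appears in round 5.

5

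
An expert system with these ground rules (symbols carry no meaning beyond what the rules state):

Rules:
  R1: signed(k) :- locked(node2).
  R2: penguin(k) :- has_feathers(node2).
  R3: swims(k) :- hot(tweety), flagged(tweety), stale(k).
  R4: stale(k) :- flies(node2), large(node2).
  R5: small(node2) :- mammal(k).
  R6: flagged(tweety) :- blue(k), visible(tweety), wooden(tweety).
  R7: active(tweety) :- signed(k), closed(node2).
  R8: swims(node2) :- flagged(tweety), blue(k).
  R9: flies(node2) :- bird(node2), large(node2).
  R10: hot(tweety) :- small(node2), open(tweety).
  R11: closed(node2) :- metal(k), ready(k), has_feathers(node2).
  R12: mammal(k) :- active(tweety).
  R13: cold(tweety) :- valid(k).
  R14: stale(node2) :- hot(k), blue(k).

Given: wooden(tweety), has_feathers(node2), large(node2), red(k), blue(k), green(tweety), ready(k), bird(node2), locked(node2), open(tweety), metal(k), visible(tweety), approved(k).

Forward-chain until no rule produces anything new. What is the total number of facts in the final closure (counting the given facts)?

Round 1: R1 [signed(k) :- locked(node2).]; R2 [penguin(k) :- has_feathers(node2).]; R6 [flagged(tweety) :- blue(k), visible(tweety), wooden(tweety).]; R9 [flies(node2) :- bird(node2), large(node2).]; R11 [closed(node2) :- metal(k), ready(k), has_feathers(node2).]. New: signed(k), penguin(k), flagged(tweety), flies(node2), closed(node2).
Round 2: R4 [stale(k) :- flies(node2), large(node2).]; R7 [active(tweety) :- signed(k), closed(node2).]; R8 [swims(node2) :- flagged(tweety), blue(k).]. New: stale(k), active(tweety), swims(node2).
Round 3: R12 [mammal(k) :- active(tweety).]. New: mammal(k).
Round 4: R5 [small(node2) :- mammal(k).]. New: small(node2).
Round 5: R10 [hot(tweety) :- small(node2), open(tweety).]. New: hot(tweety).
Round 6: R3 [swims(k) :- hot(tweety), flagged(tweety), stale(k).]. New: swims(k).
Closure: {active(tweety), approved(k), bird(node2), blue(k), closed(node2), flagged(tweety), flies(node2), green(tweety), has_feathers(node2), hot(tweety), large(node2), locked(node2), mammal(k), metal(k), open(tweety), penguin(k), ready(k), red(k), signed(k), small(node2), stale(k), swims(k), swims(node2), visible(tweety), wooden(tweety)} — 25 facts.

25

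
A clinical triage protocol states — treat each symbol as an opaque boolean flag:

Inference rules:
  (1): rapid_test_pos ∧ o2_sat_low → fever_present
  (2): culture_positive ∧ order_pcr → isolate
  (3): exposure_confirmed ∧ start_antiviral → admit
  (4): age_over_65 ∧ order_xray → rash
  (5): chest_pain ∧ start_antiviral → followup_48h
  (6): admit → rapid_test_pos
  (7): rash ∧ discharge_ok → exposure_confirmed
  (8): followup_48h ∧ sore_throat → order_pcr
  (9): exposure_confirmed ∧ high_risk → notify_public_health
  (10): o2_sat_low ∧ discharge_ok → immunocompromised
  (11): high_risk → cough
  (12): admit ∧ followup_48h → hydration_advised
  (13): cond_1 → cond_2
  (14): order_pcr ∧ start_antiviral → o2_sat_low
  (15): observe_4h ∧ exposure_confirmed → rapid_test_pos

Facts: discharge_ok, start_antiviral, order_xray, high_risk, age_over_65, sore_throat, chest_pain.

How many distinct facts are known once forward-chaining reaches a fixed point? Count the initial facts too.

Round 1: (4) [age_over_65 ∧ order_xray → rash]; (5) [chest_pain ∧ start_antiviral → followup_48h]; (11) [high_risk → cough]. Adds rash, followup_48h, cough.
Round 2: (7) [rash ∧ discharge_ok → exposure_confirmed]; (8) [followup_48h ∧ sore_throat → order_pcr]. Adds exposure_confirmed, order_pcr.
Round 3: (3) [exposure_confirmed ∧ start_antiviral → admit]; (9) [exposure_confirmed ∧ high_risk → notify_public_health]; (14) [order_pcr ∧ start_antiviral → o2_sat_low]. Adds admit, notify_public_health, o2_sat_low.
Round 4: (6) [admit → rapid_test_pos]; (10) [o2_sat_low ∧ discharge_ok → immunocompromised]; (12) [admit ∧ followup_48h → hydration_advised]. Adds rapid_test_pos, immunocompromised, hydration_advised.
Round 5: (1) [rapid_test_pos ∧ o2_sat_low → fever_present]. Adds fever_present.
Closure: {admit, age_over_65, chest_pain, cough, discharge_ok, exposure_confirmed, fever_present, followup_48h, high_risk, hydration_advised, immunocompromised, notify_public_health, o2_sat_low, order_pcr, order_xray, rapid_test_pos, rash, sore_throat, start_antiviral} — 19 facts.

19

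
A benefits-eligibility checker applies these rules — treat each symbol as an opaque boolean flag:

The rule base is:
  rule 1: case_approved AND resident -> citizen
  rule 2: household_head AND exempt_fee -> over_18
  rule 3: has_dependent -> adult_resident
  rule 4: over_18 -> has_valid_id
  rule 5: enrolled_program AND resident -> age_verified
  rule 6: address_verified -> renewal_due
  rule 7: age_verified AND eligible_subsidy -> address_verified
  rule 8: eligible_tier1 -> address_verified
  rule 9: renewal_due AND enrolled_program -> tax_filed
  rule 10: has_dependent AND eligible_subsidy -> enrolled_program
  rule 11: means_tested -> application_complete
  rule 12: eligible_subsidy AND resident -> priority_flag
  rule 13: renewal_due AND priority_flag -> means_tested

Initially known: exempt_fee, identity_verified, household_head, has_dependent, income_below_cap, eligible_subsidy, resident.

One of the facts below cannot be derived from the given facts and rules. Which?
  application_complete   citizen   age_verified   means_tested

Round 1 fires rule 2, rule 3, rule 10, rule 12, giving over_18, adult_resident, enrolled_program, priority_flag.
Round 2 fires rule 4, rule 5, giving has_valid_id, age_verified.
Round 3 fires rule 7, giving address_verified.
Round 4 fires rule 6, giving renewal_due.
Round 5 fires rule 9, rule 13, giving tax_filed, means_tested.
Round 6 fires rule 11, giving application_complete.
Derived: application_complete (round 6), age_verified (round 2), means_tested (round 5). citizen never appears in any round.

citizen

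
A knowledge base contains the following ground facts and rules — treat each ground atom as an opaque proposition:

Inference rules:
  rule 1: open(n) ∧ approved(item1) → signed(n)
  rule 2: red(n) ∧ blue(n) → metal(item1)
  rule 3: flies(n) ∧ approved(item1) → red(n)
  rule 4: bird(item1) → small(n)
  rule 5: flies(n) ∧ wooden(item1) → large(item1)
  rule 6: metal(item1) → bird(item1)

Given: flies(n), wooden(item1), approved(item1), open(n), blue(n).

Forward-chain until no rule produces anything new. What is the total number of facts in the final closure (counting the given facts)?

[1] rule 1 [open(n) ∧ approved(item1) → signed(n)]; rule 3 [flies(n) ∧ approved(item1) → red(n)]; rule 5 [flies(n) ∧ wooden(item1) → large(item1)]. ⇒ new: signed(n), red(n), large(item1).
[2] rule 2 [red(n) ∧ blue(n) → metal(item1)]. ⇒ new: metal(item1).
[3] rule 6 [metal(item1) → bird(item1)]. ⇒ new: bird(item1).
[4] rule 4 [bird(item1) → small(n)]. ⇒ new: small(n).
Closure: {approved(item1), bird(item1), blue(n), flies(n), large(item1), metal(item1), open(n), red(n), signed(n), small(n), wooden(item1)} — 11 facts.

11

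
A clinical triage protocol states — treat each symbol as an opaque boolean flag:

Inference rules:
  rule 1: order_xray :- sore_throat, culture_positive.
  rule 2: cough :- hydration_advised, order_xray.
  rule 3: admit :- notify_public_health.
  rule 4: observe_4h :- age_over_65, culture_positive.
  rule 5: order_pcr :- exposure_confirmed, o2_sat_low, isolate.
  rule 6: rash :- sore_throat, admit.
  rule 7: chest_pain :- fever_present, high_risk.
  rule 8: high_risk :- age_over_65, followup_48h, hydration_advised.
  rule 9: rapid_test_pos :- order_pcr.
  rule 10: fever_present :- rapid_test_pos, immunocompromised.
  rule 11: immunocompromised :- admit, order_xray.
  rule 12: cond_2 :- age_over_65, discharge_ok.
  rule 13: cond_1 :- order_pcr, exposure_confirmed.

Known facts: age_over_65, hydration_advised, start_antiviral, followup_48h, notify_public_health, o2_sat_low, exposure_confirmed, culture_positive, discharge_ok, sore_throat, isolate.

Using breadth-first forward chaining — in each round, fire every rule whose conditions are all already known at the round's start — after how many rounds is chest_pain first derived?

[1] rule 1 [order_xray :- sore_throat, culture_positive.]; rule 3 [admit :- notify_public_health.]; rule 4 [observe_4h :- age_over_65, culture_positive.]; rule 5 [order_pcr :- exposure_confirmed, o2_sat_low, isolate.]; rule 8 [high_risk :- age_over_65, followup_48h, hydration_advised.]; rule 12 [cond_2 :- age_over_65, discharge_ok.]. ⇒ new: order_xray, admit, observe_4h, order_pcr, high_risk, cond_2.
[2] rule 2 [cough :- hydration_advised, order_xray.]; rule 6 [rash :- sore_throat, admit.]; rule 9 [rapid_test_pos :- order_pcr.]; rule 11 [immunocompromised :- admit, order_xray.]; rule 13 [cond_1 :- order_pcr, exposure_confirmed.]. ⇒ new: cough, rash, rapid_test_pos, immunocompromised, cond_1.
[3] rule 10 [fever_present :- rapid_test_pos, immunocompromised.]. ⇒ new: fever_present.
[4] rule 7 [chest_pain :- fever_present, high_risk.]. ⇒ new: chest_pain.
chest_pain first appears in round 4.

4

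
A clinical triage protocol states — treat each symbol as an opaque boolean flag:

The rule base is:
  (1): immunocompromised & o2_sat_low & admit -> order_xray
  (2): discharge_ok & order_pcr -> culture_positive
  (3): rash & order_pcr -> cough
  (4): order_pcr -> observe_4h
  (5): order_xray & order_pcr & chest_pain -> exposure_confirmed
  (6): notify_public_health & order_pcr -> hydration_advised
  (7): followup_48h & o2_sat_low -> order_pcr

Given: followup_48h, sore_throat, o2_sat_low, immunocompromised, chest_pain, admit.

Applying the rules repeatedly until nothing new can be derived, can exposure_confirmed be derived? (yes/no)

yes

[1] (1) [immunocompromised & o2_sat_low & admit -> order_xray]; (7) [followup_48h & o2_sat_low -> order_pcr]. ⇒ new: order_xray, order_pcr.
[2] (4) [order_pcr -> observe_4h]; (5) [order_xray & order_pcr & chest_pain -> exposure_confirmed]. ⇒ new: observe_4h, exposure_confirmed.
exposure_confirmed appears in round 2, so it is derivable.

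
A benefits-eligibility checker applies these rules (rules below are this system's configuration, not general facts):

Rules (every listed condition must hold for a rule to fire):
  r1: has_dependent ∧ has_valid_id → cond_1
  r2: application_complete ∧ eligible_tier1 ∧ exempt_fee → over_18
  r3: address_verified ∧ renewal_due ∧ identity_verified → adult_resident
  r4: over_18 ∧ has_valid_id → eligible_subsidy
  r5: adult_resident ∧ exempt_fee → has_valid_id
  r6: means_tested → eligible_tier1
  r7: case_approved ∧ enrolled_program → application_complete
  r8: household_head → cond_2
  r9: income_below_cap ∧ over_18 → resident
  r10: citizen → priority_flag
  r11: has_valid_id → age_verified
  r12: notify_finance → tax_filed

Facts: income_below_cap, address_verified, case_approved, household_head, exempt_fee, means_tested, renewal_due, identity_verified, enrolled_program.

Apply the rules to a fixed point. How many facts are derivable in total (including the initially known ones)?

18

Round 1 fires r3, r6, r7, r8, giving adult_resident, eligible_tier1, application_complete, cond_2.
Round 2 fires r2, r5, giving over_18, has_valid_id.
Round 3 fires r4, r9, r11, giving eligible_subsidy, resident, age_verified.
Closure: {address_verified, adult_resident, age_verified, application_complete, case_approved, cond_2, eligible_subsidy, eligible_tier1, enrolled_program, exempt_fee, has_valid_id, household_head, identity_verified, income_below_cap, means_tested, over_18, renewal_due, resident} — 18 facts.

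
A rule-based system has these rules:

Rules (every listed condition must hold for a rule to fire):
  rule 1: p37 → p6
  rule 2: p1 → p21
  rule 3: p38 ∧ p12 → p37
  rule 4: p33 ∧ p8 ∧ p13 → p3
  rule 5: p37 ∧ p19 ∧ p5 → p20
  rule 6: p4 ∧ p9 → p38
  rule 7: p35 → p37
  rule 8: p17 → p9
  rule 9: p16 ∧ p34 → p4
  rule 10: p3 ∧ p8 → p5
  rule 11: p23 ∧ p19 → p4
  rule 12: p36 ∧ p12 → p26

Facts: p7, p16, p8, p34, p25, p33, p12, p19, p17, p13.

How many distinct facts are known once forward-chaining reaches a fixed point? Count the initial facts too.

Round 1: rule 4 [p33 ∧ p8 ∧ p13 → p3]; rule 8 [p17 → p9]; rule 9 [p16 ∧ p34 → p4]. New: p3, p9, p4.
Round 2: rule 6 [p4 ∧ p9 → p38]; rule 10 [p3 ∧ p8 → p5]. New: p38, p5.
Round 3: rule 3 [p38 ∧ p12 → p37]. New: p37.
Round 4: rule 1 [p37 → p6]; rule 5 [p37 ∧ p19 ∧ p5 → p20]. New: p6, p20.
Closure: {p12, p13, p16, p17, p19, p20, p25, p3, p33, p34, p37, p38, p4, p5, p6, p7, p8, p9} — 18 facts.

18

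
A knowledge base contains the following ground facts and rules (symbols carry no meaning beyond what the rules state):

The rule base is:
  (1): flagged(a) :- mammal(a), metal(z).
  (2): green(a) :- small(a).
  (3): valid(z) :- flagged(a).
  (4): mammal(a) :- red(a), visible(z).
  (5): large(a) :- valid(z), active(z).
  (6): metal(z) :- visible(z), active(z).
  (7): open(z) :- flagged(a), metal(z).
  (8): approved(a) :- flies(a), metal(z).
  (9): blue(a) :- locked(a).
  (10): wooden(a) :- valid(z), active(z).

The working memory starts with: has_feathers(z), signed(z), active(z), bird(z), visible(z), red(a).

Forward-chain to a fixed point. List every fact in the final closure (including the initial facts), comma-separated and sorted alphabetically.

Round 1: (4) [mammal(a) :- red(a), visible(z).]; (6) [metal(z) :- visible(z), active(z).]. Adds mammal(a), metal(z).
Round 2: (1) [flagged(a) :- mammal(a), metal(z).]. Adds flagged(a).
Round 3: (3) [valid(z) :- flagged(a).]; (7) [open(z) :- flagged(a), metal(z).]. Adds valid(z), open(z).
Round 4: (5) [large(a) :- valid(z), active(z).]; (10) [wooden(a) :- valid(z), active(z).]. Adds large(a), wooden(a).

active(z), bird(z), flagged(a), has_feathers(z), large(a), mammal(a), metal(z), open(z), red(a), signed(z), valid(z), visible(z), wooden(a)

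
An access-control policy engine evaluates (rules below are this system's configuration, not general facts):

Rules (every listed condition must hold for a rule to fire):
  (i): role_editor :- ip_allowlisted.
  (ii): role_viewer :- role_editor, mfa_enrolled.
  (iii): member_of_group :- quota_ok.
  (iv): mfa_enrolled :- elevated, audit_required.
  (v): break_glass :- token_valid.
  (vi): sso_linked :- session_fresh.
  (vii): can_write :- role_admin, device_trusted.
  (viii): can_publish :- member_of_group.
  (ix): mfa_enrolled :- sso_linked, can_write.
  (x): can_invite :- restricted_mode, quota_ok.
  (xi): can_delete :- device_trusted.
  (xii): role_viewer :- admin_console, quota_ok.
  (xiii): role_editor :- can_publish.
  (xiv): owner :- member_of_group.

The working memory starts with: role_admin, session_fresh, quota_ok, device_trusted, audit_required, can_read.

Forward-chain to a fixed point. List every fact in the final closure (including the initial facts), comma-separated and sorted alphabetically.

audit_required, can_delete, can_publish, can_read, can_write, device_trusted, member_of_group, mfa_enrolled, owner, quota_ok, role_admin, role_editor, role_viewer, session_fresh, sso_linked

Round 1: (iii) [member_of_group :- quota_ok.]; (vi) [sso_linked :- session_fresh.]; (vii) [can_write :- role_admin, device_trusted.]; (xi) [can_delete :- device_trusted.]. New: member_of_group, sso_linked, can_write, can_delete.
Round 2: (viii) [can_publish :- member_of_group.]; (ix) [mfa_enrolled :- sso_linked, can_write.]; (xiv) [owner :- member_of_group.]. New: can_publish, mfa_enrolled, owner.
Round 3: (xiii) [role_editor :- can_publish.]. New: role_editor.
Round 4: (ii) [role_viewer :- role_editor, mfa_enrolled.]. New: role_viewer.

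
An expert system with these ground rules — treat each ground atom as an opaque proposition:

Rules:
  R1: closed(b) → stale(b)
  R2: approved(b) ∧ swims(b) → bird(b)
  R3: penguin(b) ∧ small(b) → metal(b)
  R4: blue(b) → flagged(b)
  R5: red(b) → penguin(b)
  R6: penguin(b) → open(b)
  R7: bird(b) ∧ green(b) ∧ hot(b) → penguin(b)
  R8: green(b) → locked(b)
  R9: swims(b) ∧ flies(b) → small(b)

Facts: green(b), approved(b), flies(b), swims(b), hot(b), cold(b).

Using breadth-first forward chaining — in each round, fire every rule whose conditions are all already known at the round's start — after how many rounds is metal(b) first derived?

3

Round 1: R2 [approved(b) ∧ swims(b) → bird(b)]; R8 [green(b) → locked(b)]; R9 [swims(b) ∧ flies(b) → small(b)]. Adds bird(b), locked(b), small(b).
Round 2: R7 [bird(b) ∧ green(b) ∧ hot(b) → penguin(b)]. Adds penguin(b).
Round 3: R3 [penguin(b) ∧ small(b) → metal(b)]; R6 [penguin(b) → open(b)]. Adds metal(b), open(b).
metal(b) first appears in round 3.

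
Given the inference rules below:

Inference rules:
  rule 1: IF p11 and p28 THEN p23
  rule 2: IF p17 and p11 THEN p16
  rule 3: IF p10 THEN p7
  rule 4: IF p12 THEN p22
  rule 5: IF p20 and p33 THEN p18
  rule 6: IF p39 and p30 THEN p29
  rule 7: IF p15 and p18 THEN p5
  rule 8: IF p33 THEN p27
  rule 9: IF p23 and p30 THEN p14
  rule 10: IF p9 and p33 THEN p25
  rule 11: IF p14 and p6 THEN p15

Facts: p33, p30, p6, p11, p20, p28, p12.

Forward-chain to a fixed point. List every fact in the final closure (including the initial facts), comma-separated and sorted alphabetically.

p11, p12, p14, p15, p18, p20, p22, p23, p27, p28, p30, p33, p5, p6

Round 1 — rule 1, rule 4, rule 5, rule 8, derive p23, p22, p18, p27.
Round 2 — rule 9, derive p14.
Round 3 — rule 11, derive p15.
Round 4 — rule 7, derive p5.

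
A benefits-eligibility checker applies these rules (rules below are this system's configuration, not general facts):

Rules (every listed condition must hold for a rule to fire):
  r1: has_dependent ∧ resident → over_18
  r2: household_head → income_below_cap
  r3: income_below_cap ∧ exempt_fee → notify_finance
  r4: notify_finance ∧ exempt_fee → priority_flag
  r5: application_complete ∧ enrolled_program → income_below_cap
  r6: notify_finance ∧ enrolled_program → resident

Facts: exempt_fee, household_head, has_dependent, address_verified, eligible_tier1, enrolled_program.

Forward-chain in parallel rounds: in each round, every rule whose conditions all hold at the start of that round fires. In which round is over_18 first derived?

[1] r2 [household_head → income_below_cap]. ⇒ new: income_below_cap.
[2] r3 [income_below_cap ∧ exempt_fee → notify_finance]. ⇒ new: notify_finance.
[3] r4 [notify_finance ∧ exempt_fee → priority_flag]; r6 [notify_finance ∧ enrolled_program → resident]. ⇒ new: priority_flag, resident.
[4] r1 [has_dependent ∧ resident → over_18]. ⇒ new: over_18.
over_18 first appears in round 4.

4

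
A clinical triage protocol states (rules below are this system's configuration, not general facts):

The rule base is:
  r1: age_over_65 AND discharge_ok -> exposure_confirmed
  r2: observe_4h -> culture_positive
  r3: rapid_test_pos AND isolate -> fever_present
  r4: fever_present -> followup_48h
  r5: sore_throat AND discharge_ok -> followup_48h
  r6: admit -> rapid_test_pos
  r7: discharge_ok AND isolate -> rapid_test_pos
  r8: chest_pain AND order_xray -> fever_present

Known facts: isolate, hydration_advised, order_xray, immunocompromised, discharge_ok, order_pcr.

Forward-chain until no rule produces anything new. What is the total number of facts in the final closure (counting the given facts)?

Round 1: r7 [discharge_ok AND isolate -> rapid_test_pos]. New: rapid_test_pos.
Round 2: r3 [rapid_test_pos AND isolate -> fever_present]. New: fever_present.
Round 3: r4 [fever_present -> followup_48h]. New: followup_48h.
Closure: {discharge_ok, fever_present, followup_48h, hydration_advised, immunocompromised, isolate, order_pcr, order_xray, rapid_test_pos} — 9 facts.

9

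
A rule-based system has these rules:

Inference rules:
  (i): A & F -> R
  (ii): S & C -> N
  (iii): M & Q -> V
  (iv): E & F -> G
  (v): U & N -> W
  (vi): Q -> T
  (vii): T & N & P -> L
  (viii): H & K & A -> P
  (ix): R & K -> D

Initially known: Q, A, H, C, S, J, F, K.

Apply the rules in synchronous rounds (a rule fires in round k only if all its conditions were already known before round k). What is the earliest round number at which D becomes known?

2

Round 1 — (i), (ii), (vi), (viii), derive R, N, T, P.
Round 2 — (vii), (ix), derive L, D.
D first appears in round 2.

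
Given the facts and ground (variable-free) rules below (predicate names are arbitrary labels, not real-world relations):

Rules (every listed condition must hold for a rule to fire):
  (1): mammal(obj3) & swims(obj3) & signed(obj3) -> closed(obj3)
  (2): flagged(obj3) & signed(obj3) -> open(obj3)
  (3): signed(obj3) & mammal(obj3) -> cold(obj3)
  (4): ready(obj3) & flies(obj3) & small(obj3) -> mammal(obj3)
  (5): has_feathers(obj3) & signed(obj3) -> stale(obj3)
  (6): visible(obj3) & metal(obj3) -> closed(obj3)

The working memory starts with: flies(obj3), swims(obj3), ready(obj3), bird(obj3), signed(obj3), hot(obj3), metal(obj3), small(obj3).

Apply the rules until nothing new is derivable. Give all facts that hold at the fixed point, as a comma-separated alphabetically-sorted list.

bird(obj3), closed(obj3), cold(obj3), flies(obj3), hot(obj3), mammal(obj3), metal(obj3), ready(obj3), signed(obj3), small(obj3), swims(obj3)

[1] (4) [ready(obj3) & flies(obj3) & small(obj3) -> mammal(obj3)]. ⇒ new: mammal(obj3).
[2] (1) [mammal(obj3) & swims(obj3) & signed(obj3) -> closed(obj3)]; (3) [signed(obj3) & mammal(obj3) -> cold(obj3)]. ⇒ new: closed(obj3), cold(obj3).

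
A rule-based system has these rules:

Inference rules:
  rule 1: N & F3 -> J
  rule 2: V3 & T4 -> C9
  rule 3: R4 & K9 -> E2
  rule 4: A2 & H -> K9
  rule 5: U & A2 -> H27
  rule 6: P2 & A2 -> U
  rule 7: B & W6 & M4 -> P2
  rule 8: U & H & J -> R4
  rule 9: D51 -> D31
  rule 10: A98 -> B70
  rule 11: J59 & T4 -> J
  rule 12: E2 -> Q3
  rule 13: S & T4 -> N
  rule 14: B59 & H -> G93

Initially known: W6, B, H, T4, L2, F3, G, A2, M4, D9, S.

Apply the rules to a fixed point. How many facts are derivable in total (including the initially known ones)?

20

[1] rule 4 [A2 & H -> K9]; rule 7 [B & W6 & M4 -> P2]; rule 13 [S & T4 -> N]. ⇒ new: K9, P2, N.
[2] rule 1 [N & F3 -> J]; rule 6 [P2 & A2 -> U]. ⇒ new: J, U.
[3] rule 5 [U & A2 -> H27]; rule 8 [U & H & J -> R4]. ⇒ new: H27, R4.
[4] rule 3 [R4 & K9 -> E2]. ⇒ new: E2.
[5] rule 12 [E2 -> Q3]. ⇒ new: Q3.
Closure: {A2, B, D9, E2, F3, G, H, H27, J, K9, L2, M4, N, P2, Q3, R4, S, T4, U, W6} — 20 facts.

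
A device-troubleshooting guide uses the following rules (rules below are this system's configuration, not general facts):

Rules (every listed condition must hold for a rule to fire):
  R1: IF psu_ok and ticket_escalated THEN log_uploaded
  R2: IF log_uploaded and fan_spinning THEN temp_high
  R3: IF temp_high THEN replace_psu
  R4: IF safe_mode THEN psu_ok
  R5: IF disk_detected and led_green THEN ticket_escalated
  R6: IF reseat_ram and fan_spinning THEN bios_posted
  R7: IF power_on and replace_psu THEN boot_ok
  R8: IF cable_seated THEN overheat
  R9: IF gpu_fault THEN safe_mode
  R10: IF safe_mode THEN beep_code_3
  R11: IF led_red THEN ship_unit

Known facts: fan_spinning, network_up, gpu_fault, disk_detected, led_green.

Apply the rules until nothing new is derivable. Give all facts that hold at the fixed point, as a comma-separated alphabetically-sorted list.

beep_code_3, disk_detected, fan_spinning, gpu_fault, led_green, log_uploaded, network_up, psu_ok, replace_psu, safe_mode, temp_high, ticket_escalated

[1] R5 [IF disk_detected and led_green THEN ticket_escalated]; R9 [IF gpu_fault THEN safe_mode]. ⇒ new: ticket_escalated, safe_mode.
[2] R4 [IF safe_mode THEN psu_ok]; R10 [IF safe_mode THEN beep_code_3]. ⇒ new: psu_ok, beep_code_3.
[3] R1 [IF psu_ok and ticket_escalated THEN log_uploaded]. ⇒ new: log_uploaded.
[4] R2 [IF log_uploaded and fan_spinning THEN temp_high]. ⇒ new: temp_high.
[5] R3 [IF temp_high THEN replace_psu]. ⇒ new: replace_psu.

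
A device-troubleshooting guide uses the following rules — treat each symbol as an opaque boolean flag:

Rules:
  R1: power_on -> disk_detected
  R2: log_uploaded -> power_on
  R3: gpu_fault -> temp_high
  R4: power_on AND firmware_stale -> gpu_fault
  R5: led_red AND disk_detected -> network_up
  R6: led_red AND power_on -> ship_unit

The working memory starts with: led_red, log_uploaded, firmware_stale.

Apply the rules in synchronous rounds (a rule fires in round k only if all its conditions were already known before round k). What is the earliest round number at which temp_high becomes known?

3

Round 1 — R2, derive power_on.
Round 2 — R1, R4, R6, derive disk_detected, gpu_fault, ship_unit.
Round 3 — R3, R5, derive temp_high, network_up.
temp_high first appears in round 3.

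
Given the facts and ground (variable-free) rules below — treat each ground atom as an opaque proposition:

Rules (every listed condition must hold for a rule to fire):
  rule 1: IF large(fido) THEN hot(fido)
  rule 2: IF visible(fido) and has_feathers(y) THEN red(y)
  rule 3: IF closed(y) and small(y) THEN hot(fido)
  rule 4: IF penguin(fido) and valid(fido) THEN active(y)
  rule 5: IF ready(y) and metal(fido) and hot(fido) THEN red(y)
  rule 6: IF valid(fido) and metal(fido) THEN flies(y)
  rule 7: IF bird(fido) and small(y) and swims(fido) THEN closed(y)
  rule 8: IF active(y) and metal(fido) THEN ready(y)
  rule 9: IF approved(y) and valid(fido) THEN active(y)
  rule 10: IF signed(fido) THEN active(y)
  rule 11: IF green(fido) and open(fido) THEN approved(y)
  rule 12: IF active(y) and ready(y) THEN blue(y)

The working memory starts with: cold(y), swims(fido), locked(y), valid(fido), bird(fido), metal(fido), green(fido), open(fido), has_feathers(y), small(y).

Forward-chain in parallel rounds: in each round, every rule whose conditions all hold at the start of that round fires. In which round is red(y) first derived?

Round 1: rule 6 [IF valid(fido) and metal(fido) THEN flies(y)]; rule 7 [IF bird(fido) and small(y) and swims(fido) THEN closed(y)]; rule 11 [IF green(fido) and open(fido) THEN approved(y)]. New: flies(y), closed(y), approved(y).
Round 2: rule 3 [IF closed(y) and small(y) THEN hot(fido)]; rule 9 [IF approved(y) and valid(fido) THEN active(y)]. New: hot(fido), active(y).
Round 3: rule 8 [IF active(y) and metal(fido) THEN ready(y)]. New: ready(y).
Round 4: rule 5 [IF ready(y) and metal(fido) and hot(fido) THEN red(y)]; rule 12 [IF active(y) and ready(y) THEN blue(y)]. New: red(y), blue(y).
red(y) first appears in round 4.

4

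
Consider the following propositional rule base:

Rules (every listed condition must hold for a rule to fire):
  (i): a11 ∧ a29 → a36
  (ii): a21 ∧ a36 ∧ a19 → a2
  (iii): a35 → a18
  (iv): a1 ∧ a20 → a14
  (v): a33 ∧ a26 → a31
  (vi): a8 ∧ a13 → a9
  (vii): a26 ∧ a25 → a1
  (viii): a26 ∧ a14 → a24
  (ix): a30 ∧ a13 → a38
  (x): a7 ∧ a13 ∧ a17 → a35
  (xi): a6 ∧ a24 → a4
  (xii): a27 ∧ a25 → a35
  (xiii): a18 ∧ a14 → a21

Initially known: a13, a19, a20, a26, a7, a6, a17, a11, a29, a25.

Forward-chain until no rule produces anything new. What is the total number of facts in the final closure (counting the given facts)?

Round 1: (i) [a11 ∧ a29 → a36]; (vii) [a26 ∧ a25 → a1]; (x) [a7 ∧ a13 ∧ a17 → a35]. New: a36, a1, a35.
Round 2: (iii) [a35 → a18]; (iv) [a1 ∧ a20 → a14]. New: a18, a14.
Round 3: (viii) [a26 ∧ a14 → a24]; (xiii) [a18 ∧ a14 → a21]. New: a24, a21.
Round 4: (ii) [a21 ∧ a36 ∧ a19 → a2]; (xi) [a6 ∧ a24 → a4]. New: a2, a4.
Closure: {a1, a11, a13, a14, a17, a18, a19, a2, a20, a21, a24, a25, a26, a29, a35, a36, a4, a6, a7} — 19 facts.

19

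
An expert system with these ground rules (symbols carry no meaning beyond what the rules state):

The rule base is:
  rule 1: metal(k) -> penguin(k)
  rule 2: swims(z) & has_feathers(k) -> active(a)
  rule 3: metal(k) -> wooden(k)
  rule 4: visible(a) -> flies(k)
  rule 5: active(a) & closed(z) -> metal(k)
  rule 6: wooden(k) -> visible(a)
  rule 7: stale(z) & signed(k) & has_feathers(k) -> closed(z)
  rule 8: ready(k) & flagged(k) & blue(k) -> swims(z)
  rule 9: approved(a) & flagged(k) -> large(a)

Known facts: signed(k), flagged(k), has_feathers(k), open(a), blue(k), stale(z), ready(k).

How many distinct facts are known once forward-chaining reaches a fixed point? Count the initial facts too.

Round 1 fires rule 7, rule 8, giving closed(z), swims(z).
Round 2 fires rule 2, giving active(a).
Round 3 fires rule 5, giving metal(k).
Round 4 fires rule 1, rule 3, giving penguin(k), wooden(k).
Round 5 fires rule 6, giving visible(a).
Round 6 fires rule 4, giving flies(k).
Closure: {active(a), blue(k), closed(z), flagged(k), flies(k), has_feathers(k), metal(k), open(a), penguin(k), ready(k), signed(k), stale(z), swims(z), visible(a), wooden(k)} — 15 facts.

15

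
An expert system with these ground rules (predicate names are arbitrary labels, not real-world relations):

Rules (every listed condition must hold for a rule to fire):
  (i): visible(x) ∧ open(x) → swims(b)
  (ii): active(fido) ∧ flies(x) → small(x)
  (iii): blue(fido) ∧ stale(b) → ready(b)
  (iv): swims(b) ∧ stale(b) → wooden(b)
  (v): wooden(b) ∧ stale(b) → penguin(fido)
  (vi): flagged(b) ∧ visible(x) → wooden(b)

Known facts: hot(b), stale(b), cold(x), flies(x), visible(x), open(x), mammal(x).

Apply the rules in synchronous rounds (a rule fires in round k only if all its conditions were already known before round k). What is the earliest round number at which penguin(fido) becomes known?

3

Round 1: (i) [visible(x) ∧ open(x) → swims(b)]. New: swims(b).
Round 2: (iv) [swims(b) ∧ stale(b) → wooden(b)]. New: wooden(b).
Round 3: (v) [wooden(b) ∧ stale(b) → penguin(fido)]. New: penguin(fido).
penguin(fido) first appears in round 3.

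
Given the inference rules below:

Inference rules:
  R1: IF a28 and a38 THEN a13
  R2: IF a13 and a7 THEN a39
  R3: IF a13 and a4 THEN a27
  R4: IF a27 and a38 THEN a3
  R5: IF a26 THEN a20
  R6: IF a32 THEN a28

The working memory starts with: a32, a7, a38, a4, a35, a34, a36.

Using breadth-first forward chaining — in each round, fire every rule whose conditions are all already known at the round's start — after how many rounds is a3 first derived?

Round 1: R6 [IF a32 THEN a28]. Adds a28.
Round 2: R1 [IF a28 and a38 THEN a13]. Adds a13.
Round 3: R2 [IF a13 and a7 THEN a39]; R3 [IF a13 and a4 THEN a27]. Adds a39, a27.
Round 4: R4 [IF a27 and a38 THEN a3]. Adds a3.
a3 first appears in round 4.

4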